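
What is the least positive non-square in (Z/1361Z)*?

3

(2/1361) = +1, so 2 is a residue.
(3/1361) = −1, so 3 is the smallest positive non-residue mod 1361.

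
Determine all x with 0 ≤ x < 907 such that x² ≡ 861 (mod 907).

Since 907 ≡ 3 (mod 4), a square root of 861 is 861^((907+1)/4) = 861^227 mod 907.
Repeated squaring: 861^2≡302, 861^4≡504, 861^8≡56, 861^16≡415, 861^32≡802, 861^64≡141, 861^128≡834 (mod 907).
861^227 = 861^(128+64+32+2+1) ≡ 840 (mod 907).
Check: 840² = 705600 ≡ 861 (mod 907). The two roots are 67 and 840.

67, 840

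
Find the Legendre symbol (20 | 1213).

Pull out 2^2: since 1213 ≡ 5 (mod 8), (2/1213) = -1, so (2/1213)^2 = +1.
Reciprocity: 5 ≡ 1 and 1213 ≡ 1 (mod 4), so (5/1213) = +(1213/5).
Reduce top mod 5: now compute (3/5).
Reciprocity: 3 ≡ 3 and 5 ≡ 1 (mod 4), so (3/5) = +(5/3).
Reduce top mod 3: now compute (2/3).
Pull out 2: since 3 ≡ 3 (mod 8), (2/3) = -1.
Reached (1/3) = 1. Collecting the sign flips along the way, the symbol is -1.

-1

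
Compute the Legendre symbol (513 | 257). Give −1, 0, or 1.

1

Euler's criterion: (513/257) ≡ 256^128 (mod 257).
256^2 ≡ 1 (mod 257)
256^4 ≡ 1 (mod 257)
256^8 ≡ 1 (mod 257)
256^16 ≡ 1 (mod 257)
256^32 ≡ 1 (mod 257)
256^64 ≡ 1 (mod 257)
256^128 ≡ 1 (mod 257)
256^128 = 256^(128) ≡ 1 (mod 257).
Result is 1, so (513/257) = 1.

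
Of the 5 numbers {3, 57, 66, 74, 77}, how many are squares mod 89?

(3/89) = -1 → non-residue.
(57/89) = +1 → QR.
(66/89) = -1 → non-residue.
(74/89) = -1 → non-residue.
(77/89) = -1 → non-residue.
Total quadratic residues among the 5: 1.

1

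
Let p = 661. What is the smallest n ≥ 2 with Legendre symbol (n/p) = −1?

2

(2/661) = −1, so 2 is the smallest positive non-residue mod 661.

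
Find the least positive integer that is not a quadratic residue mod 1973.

(2/1973) = −1, so 2 is the smallest positive non-residue mod 1973.

2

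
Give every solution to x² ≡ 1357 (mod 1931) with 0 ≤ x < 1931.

Since 1931 ≡ 3 (mod 4), a square root of 1357 is 1357^((1931+1)/4) = 1357^483 mod 1931.
Repeated squaring: 1357^2≡1206, 1357^4≡393, 1357^8≡1900, 1357^16≡961, 1357^32≡503, 1357^64≡48, 1357^128≡373, 1357^256≡97 (mod 1931).
1357^483 = 1357^(256+128+64+32+2+1) ≡ 1265 (mod 1931).
Check: 1265² = 1600225 ≡ 1357 (mod 1931). The two roots are 666 and 1265.

666, 1265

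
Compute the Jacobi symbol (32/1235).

Pull out 2^5: since 1235 ≡ 3 (mod 8), (2/1235) = -1, so (2/1235)^5 = -1.
Reached (1/1235) = 1. Collecting the sign flips along the way, the symbol is -1.

-1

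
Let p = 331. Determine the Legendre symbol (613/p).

-1

First reduce: 613 ≡ 282 (mod 331).
Pull out 2: since 331 ≡ 3 (mod 8), (2/331) = -1.
Reciprocity: 141 ≡ 1 and 331 ≡ 3 (mod 4), so (141/331) = +(331/141).
Reduce top mod 141: now compute (49/141).
Reciprocity: 49 ≡ 1 and 141 ≡ 1 (mod 4), so (49/141) = +(141/49).
Reduce top mod 49: now compute (43/49).
Reciprocity: 43 ≡ 3 and 49 ≡ 1 (mod 4), so (43/49) = +(49/43).
Reduce top mod 43: now compute (6/43).
Pull out 2: since 43 ≡ 3 (mod 8), (2/43) = -1.
Reciprocity: 3 ≡ 3 and 43 ≡ 3 (mod 4), so (3/43) = −(43/3).
Reduce top mod 3: now compute (1/3).
Reached (1/3) = 1. Collecting the sign flips along the way, the symbol is -1.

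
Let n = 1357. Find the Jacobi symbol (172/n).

Pull out 2^2: since 1357 ≡ 5 (mod 8), (2/1357) = -1, so (2/1357)^2 = +1.
Reciprocity: 43 ≡ 3 and 1357 ≡ 1 (mod 4), so (43/1357) = +(1357/43).
Reduce top mod 43: now compute (24/43).
Pull out 2^3: since 43 ≡ 3 (mod 8), (2/43) = -1, so (2/43)^3 = -1.
Reciprocity: 3 ≡ 3 and 43 ≡ 3 (mod 4), so (3/43) = −(43/3).
Reduce top mod 3: now compute (1/3).
Reached (1/3) = 1. Collecting the sign flips along the way, the symbol is +1.

1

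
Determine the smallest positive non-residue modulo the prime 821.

(2/821) = −1, so 2 is the smallest positive non-residue mod 821.

2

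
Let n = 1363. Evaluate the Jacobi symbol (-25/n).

First reduce: -25 ≡ 1338 (mod 1363).
Pull out 2: since 1363 ≡ 3 (mod 8), (2/1363) = -1.
Reciprocity: 669 ≡ 1 and 1363 ≡ 3 (mod 4), so (669/1363) = +(1363/669).
Reduce top mod 669: now compute (25/669).
Reciprocity: 25 ≡ 1 and 669 ≡ 1 (mod 4), so (25/669) = +(669/25).
Reduce top mod 25: now compute (19/25).
Reciprocity: 19 ≡ 3 and 25 ≡ 1 (mod 4), so (19/25) = +(25/19).
Reduce top mod 19: now compute (6/19).
Pull out 2: since 19 ≡ 3 (mod 8), (2/19) = -1.
Reciprocity: 3 ≡ 3 and 19 ≡ 3 (mod 4), so (3/19) = −(19/3).
Reduce top mod 3: now compute (1/3).
Reached (1/3) = 1. Collecting the sign flips along the way, the symbol is -1.

-1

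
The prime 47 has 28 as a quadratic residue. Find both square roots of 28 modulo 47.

13, 34

Since 47 ≡ 3 (mod 4), a square root of 28 is 28^((47+1)/4) = 28^12 mod 47.
Repeated squaring: 28^2≡32, 28^4≡37, 28^8≡6 (mod 47).
28^12 = 28^(8+4) ≡ 34 (mod 47).
Check: 34² = 1156 ≡ 28 (mod 47). The two roots are 13 and 34.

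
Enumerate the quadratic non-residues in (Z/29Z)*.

Square k = 1,…,14 (k and 29−k give the same square):
1²=1, 2²=4, 3²=9, 4²=16, 5²=25, 6²≡7, 7²≡20, 8²≡6, 9²≡23, 10²≡13, 11²≡5, 12²≡28, 13²≡24, 14²≡22 (mod 29).
The residues are {1, 4, 5, 6, 7, 9, 13, 16, 20, 22, 23, 24, 25, 28}; the non-residues are the remaining 14 nonzero classes.

2, 3, 8, 10, 11, 12, 14, 15, 17, 18, 19, 21, 26, 27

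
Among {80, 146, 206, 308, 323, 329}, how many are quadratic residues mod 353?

2

(80/353) = -1 → non-residue.
(146/353) = +1 → QR.
(206/353) = -1 → non-residue.
(308/353) = -1 → non-residue.
(323/353) = +1 → QR.
(329/353) = -1 → non-residue.
Total quadratic residues among the 6: 2.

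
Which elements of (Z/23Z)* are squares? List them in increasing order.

Square k = 1,…,11 (k and 23−k give the same square):
1²=1, 2²=4, 3²=9, 4²=16, 5²≡2, 6²≡13, 7²≡3, 8²≡18, 9²≡12, 10²≡8, 11²≡6 (mod 23).
So the quadratic residues mod 23 are {1, 2, 3, 4, 6, 8, 9, 12, 13, 16, 18}.

1, 2, 3, 4, 6, 8, 9, 12, 13, 16, 18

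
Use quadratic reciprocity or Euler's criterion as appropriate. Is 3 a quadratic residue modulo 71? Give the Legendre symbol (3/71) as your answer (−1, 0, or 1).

Reciprocity: 3 ≡ 3 and 71 ≡ 3 (mod 4), so (3/71) = −(71/3).
Reduce top mod 3: now compute (2/3).
Pull out 2: since 3 ≡ 3 (mod 8), (2/3) = -1.
Reached (1/3) = 1. Collecting the sign flips along the way, the symbol is +1.

1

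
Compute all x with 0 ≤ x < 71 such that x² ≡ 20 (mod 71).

34, 37

Since 71 ≡ 3 (mod 4), a square root of 20 is 20^((71+1)/4) = 20^18 mod 71.
Repeated squaring: 20^2≡45, 20^4≡37, 20^8≡20, 20^16≡45 (mod 71).
20^18 = 20^(16+2) ≡ 37 (mod 71).
Check: 37² = 1369 ≡ 20 (mod 71). The two roots are 34 and 37.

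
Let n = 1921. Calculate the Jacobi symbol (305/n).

Reciprocity: 305 ≡ 1 and 1921 ≡ 1 (mod 4), so (305/1921) = +(1921/305).
Reduce top mod 305: now compute (91/305).
Reciprocity: 91 ≡ 3 and 305 ≡ 1 (mod 4), so (91/305) = +(305/91).
Reduce top mod 91: now compute (32/91).
Pull out 2^5: since 91 ≡ 3 (mod 8), (2/91) = -1, so (2/91)^5 = -1.
Reached (1/91) = 1. Collecting the sign flips along the way, the symbol is -1.

-1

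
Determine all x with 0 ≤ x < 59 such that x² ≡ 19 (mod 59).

Since 59 ≡ 3 (mod 4), a square root of 19 is 19^((59+1)/4) = 19^15 mod 59.
Repeated squaring: 19^2≡7, 19^4≡49, 19^8≡41 (mod 59).
19^15 = 19^(8+4+2+1) ≡ 45 (mod 59).
Check: 45² = 2025 ≡ 19 (mod 59). The two roots are 14 and 45.

14, 45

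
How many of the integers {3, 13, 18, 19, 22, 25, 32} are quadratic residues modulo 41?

(3/41) = -1 → non-residue.
(13/41) = -1 → non-residue.
(18/41) = +1 → QR.
(19/41) = -1 → non-residue.
(22/41) = -1 → non-residue.
(25/41) = +1 → QR.
(32/41) = +1 → QR.
Total quadratic residues among the 7: 3.

3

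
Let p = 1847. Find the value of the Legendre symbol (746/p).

Pull out 2: since 1847 ≡ 7 (mod 8), (2/1847) = +1.
Reciprocity: 373 ≡ 1 and 1847 ≡ 3 (mod 4), so (373/1847) = +(1847/373).
Reduce top mod 373: now compute (355/373).
Reciprocity: 355 ≡ 3 and 373 ≡ 1 (mod 4), so (355/373) = +(373/355).
Reduce top mod 355: now compute (18/355).
Pull out 2: since 355 ≡ 3 (mod 8), (2/355) = -1.
Reciprocity: 9 ≡ 1 and 355 ≡ 3 (mod 4), so (9/355) = +(355/9).
Reduce top mod 9: now compute (4/9).
Pull out 2^2: since 9 ≡ 1 (mod 8), (2/9) = +1, so (2/9)^2 = +1.
Reached (1/9) = 1. Collecting the sign flips along the way, the symbol is -1.

-1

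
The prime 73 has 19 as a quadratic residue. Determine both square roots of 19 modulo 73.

26, 47

73 ≡ 1 (mod 4), so we find a root by search.
Trying successive values, 26² = 676 ≡ 19 (mod 73). The other root is 73 − 26 = 47.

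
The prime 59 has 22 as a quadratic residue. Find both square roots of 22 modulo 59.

9, 50

Since 59 ≡ 3 (mod 4), a square root of 22 is 22^((59+1)/4) = 22^15 mod 59.
Repeated squaring: 22^2≡12, 22^4≡26, 22^8≡27 (mod 59).
22^15 = 22^(8+4+2+1) ≡ 9 (mod 59).
Check: 9² = 81 ≡ 22 (mod 59). The two roots are 9 and 50.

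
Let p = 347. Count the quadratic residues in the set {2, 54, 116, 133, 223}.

2

(2/347) = -1 → non-residue.
(54/347) = -1 → non-residue.
(116/347) = +1 → QR.
(133/347) = +1 → QR.
(223/347) = -1 → non-residue.
Total quadratic residues among the 5: 2.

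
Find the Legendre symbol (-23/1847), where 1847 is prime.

First reduce: -23 ≡ 1824 (mod 1847).
Pull out 2^5: since 1847 ≡ 7 (mod 8), (2/1847) = +1, so (2/1847)^5 = +1.
Reciprocity: 57 ≡ 1 and 1847 ≡ 3 (mod 4), so (57/1847) = +(1847/57).
Reduce top mod 57: now compute (23/57).
Reciprocity: 23 ≡ 3 and 57 ≡ 1 (mod 4), so (23/57) = +(57/23).
Reduce top mod 23: now compute (11/23).
Reciprocity: 11 ≡ 3 and 23 ≡ 3 (mod 4), so (11/23) = −(23/11).
Reduce top mod 11: now compute (1/11).
Reached (1/11) = 1. Collecting the sign flips along the way, the symbol is -1.

-1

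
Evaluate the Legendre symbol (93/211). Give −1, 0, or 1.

1

Reciprocity: 93 ≡ 1 and 211 ≡ 3 (mod 4), so (93/211) = +(211/93).
Reduce top mod 93: now compute (25/93).
Reciprocity: 25 ≡ 1 and 93 ≡ 1 (mod 4), so (25/93) = +(93/25).
Reduce top mod 25: now compute (18/25).
Pull out 2: since 25 ≡ 1 (mod 8), (2/25) = +1.
Reciprocity: 9 ≡ 1 and 25 ≡ 1 (mod 4), so (9/25) = +(25/9).
Reduce top mod 9: now compute (7/9).
Reciprocity: 7 ≡ 3 and 9 ≡ 1 (mod 4), so (7/9) = +(9/7).
Reduce top mod 7: now compute (2/7).
Pull out 2: since 7 ≡ 7 (mod 8), (2/7) = +1.
Reached (1/7) = 1. Collecting the sign flips along the way, the symbol is +1.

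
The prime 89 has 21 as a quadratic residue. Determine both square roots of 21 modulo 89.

33, 56

89 ≡ 1 (mod 4), so we find a root by search.
Trying successive values, 33² = 1089 ≡ 21 (mod 89). The other root is 89 − 33 = 56.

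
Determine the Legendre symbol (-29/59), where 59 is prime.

Euler's criterion: (-29/59) ≡ 30^29 (mod 59).
30^2 ≡ 15 (mod 59)
30^4 ≡ 48 (mod 59)
30^8 ≡ 3 (mod 59)
30^16 ≡ 9 (mod 59)
30^29 = 30^(16+8+4+1) ≡ 58 (mod 59).
Result is 58 ≡ −1, so (-29/59) = −1.

-1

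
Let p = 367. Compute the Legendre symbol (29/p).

-1

Reciprocity: 29 ≡ 1 and 367 ≡ 3 (mod 4), so (29/367) = +(367/29).
Reduce top mod 29: now compute (19/29).
Reciprocity: 19 ≡ 3 and 29 ≡ 1 (mod 4), so (19/29) = +(29/19).
Reduce top mod 19: now compute (10/19).
Pull out 2: since 19 ≡ 3 (mod 8), (2/19) = -1.
Reciprocity: 5 ≡ 1 and 19 ≡ 3 (mod 4), so (5/19) = +(19/5).
Reduce top mod 5: now compute (4/5).
Pull out 2^2: since 5 ≡ 5 (mod 8), (2/5) = -1, so (2/5)^2 = +1.
Reached (1/5) = 1. Collecting the sign flips along the way, the symbol is -1.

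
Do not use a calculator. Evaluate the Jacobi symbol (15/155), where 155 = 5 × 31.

0

Reciprocity: 15 ≡ 3 and 155 ≡ 3 (mod 4), so (15/155) = −(155/15).
Reduce top mod 15: now compute (5/15).
Reciprocity: 5 ≡ 1 and 15 ≡ 3 (mod 4), so (5/15) = +(15/5).
Reduce top mod 5: now compute (0/5).
Top reduces to 0: gcd > 1, so the symbol is 0.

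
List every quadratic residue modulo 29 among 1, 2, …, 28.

1 4 5 6 7 9 13 16 20 22 23 24 25 28

Square k = 1,…,14 (k and 29−k give the same square):
1²=1, 2²=4, 3²=9, 4²=16, 5²=25, 6²≡7, 7²≡20, 8²≡6, 9²≡23, 10²≡13, 11²≡5, 12²≡28, 13²≡24, 14²≡22 (mod 29).
So the quadratic residues mod 29 are {1, 4, 5, 6, 7, 9, 13, 16, 20, 22, 23, 24, 25, 28}.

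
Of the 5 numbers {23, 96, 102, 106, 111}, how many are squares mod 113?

(23/113) = -1 → non-residue.
(96/113) = -1 → non-residue.
(102/113) = +1 → QR.
(106/113) = +1 → QR.
(111/113) = +1 → QR.
Total quadratic residues among the 5: 3.

3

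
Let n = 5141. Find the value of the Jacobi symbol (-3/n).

First reduce: -3 ≡ 5138 (mod 5141).
Pull out 2: since 5141 ≡ 5 (mod 8), (2/5141) = -1.
Reciprocity: 2569 ≡ 1 and 5141 ≡ 1 (mod 4), so (2569/5141) = +(5141/2569).
Reduce top mod 2569: now compute (3/2569).
Reciprocity: 3 ≡ 3 and 2569 ≡ 1 (mod 4), so (3/2569) = +(2569/3).
Reduce top mod 3: now compute (1/3).
Reached (1/3) = 1. Collecting the sign flips along the way, the symbol is -1.

-1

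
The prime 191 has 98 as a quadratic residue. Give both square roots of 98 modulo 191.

Since 191 ≡ 3 (mod 4), a square root of 98 is 98^((191+1)/4) = 98^48 mod 191.
Repeated squaring: 98^2≡54, 98^4≡51, 98^8≡118, 98^16≡172, 98^32≡170 (mod 191).
98^48 = 98^(32+16) ≡ 17 (mod 191).
Check: 17² = 289 ≡ 98 (mod 191). The two roots are 17 and 174.

17, 174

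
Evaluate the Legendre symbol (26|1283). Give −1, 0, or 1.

-1

Pull out 2: since 1283 ≡ 3 (mod 8), (2/1283) = -1.
Reciprocity: 13 ≡ 1 and 1283 ≡ 3 (mod 4), so (13/1283) = +(1283/13).
Reduce top mod 13: now compute (9/13).
Reciprocity: 9 ≡ 1 and 13 ≡ 1 (mod 4), so (9/13) = +(13/9).
Reduce top mod 9: now compute (4/9).
Pull out 2^2: since 9 ≡ 1 (mod 8), (2/9) = +1, so (2/9)^2 = +1.
Reached (1/9) = 1. Collecting the sign flips along the way, the symbol is -1.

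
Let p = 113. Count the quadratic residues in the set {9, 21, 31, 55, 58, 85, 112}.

(9/113) = +1 → QR.
(21/113) = -1 → non-residue.
(31/113) = +1 → QR.
(55/113) = -1 → non-residue.
(58/113) = -1 → non-residue.
(85/113) = +1 → QR.
(112/113) = +1 → QR.
Total quadratic residues among the 7: 4.

4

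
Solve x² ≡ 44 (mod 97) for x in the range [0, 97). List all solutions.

97 ≡ 1 (mod 4), so we find a root by search.
Trying successive values, 23² = 529 ≡ 44 (mod 97). The other root is 97 − 23 = 74.

23, 74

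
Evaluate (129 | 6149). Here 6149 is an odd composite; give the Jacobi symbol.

Reciprocity: 129 ≡ 1 and 6149 ≡ 1 (mod 4), so (129/6149) = +(6149/129).
Reduce top mod 129: now compute (86/129).
Pull out 2: since 129 ≡ 1 (mod 8), (2/129) = +1.
Reciprocity: 43 ≡ 3 and 129 ≡ 1 (mod 4), so (43/129) = +(129/43).
Reduce top mod 43: now compute (0/43).
Top reduces to 0: gcd > 1, so the symbol is 0.

0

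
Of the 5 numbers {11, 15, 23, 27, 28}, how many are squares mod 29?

2

(11/29) = -1 → non-residue.
(15/29) = -1 → non-residue.
(23/29) = +1 → QR.
(27/29) = -1 → non-residue.
(28/29) = +1 → QR.
Total quadratic residues among the 5: 2.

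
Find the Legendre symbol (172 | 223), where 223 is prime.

1

Euler's criterion: (172/223) ≡ 172^111 (mod 223).
172^2 ≡ 148 (mod 223)
172^4 ≡ 50 (mod 223)
172^8 ≡ 47 (mod 223)
172^16 ≡ 202 (mod 223)
172^32 ≡ 218 (mod 223)
172^64 ≡ 25 (mod 223)
172^111 = 172^(64+32+8+4+2+1) ≡ 1 (mod 223).
Result is 1, so (172/223) = 1.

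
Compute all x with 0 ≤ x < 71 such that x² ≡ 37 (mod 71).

26, 45

Since 71 ≡ 3 (mod 4), a square root of 37 is 37^((71+1)/4) = 37^18 mod 71.
Repeated squaring: 37^2≡20, 37^4≡45, 37^8≡37, 37^16≡20 (mod 71).
37^18 = 37^(16+2) ≡ 45 (mod 71).
Check: 45² = 2025 ≡ 37 (mod 71). The two roots are 26 and 45.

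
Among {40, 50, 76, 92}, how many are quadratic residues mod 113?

(40/113) = -1 → non-residue.
(50/113) = +1 → QR.
(76/113) = -1 → non-residue.
(92/113) = -1 → non-residue.
Total quadratic residues among the 4: 1.

1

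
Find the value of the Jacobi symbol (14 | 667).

1

Pull out 2: since 667 ≡ 3 (mod 8), (2/667) = -1.
Reciprocity: 7 ≡ 3 and 667 ≡ 3 (mod 4), so (7/667) = −(667/7).
Reduce top mod 7: now compute (2/7).
Pull out 2: since 7 ≡ 7 (mod 8), (2/7) = +1.
Reached (1/7) = 1. Collecting the sign flips along the way, the symbol is +1.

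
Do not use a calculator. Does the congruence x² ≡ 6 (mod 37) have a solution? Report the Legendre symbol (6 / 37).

Pull out 2: since 37 ≡ 5 (mod 8), (2/37) = -1.
Reciprocity: 3 ≡ 3 and 37 ≡ 1 (mod 4), so (3/37) = +(37/3).
Reduce top mod 3: now compute (1/3).
Reached (1/3) = 1. Collecting the sign flips along the way, the symbol is -1.

-1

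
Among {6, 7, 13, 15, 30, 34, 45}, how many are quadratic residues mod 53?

(6/53) = +1 → QR.
(7/53) = +1 → QR.
(13/53) = +1 → QR.
(15/53) = +1 → QR.
(30/53) = -1 → non-residue.
(34/53) = -1 → non-residue.
(45/53) = -1 → non-residue.
Total quadratic residues among the 7: 4.

4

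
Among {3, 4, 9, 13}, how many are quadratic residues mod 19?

2

(3/19) = -1 → non-residue.
(4/19) = +1 → QR.
(9/19) = +1 → QR.
(13/19) = -1 → non-residue.
Total quadratic residues among the 4: 2.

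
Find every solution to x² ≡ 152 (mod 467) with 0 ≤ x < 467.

95, 372

Since 467 ≡ 3 (mod 4), a square root of 152 is 152^((467+1)/4) = 152^117 mod 467.
Repeated squaring: 152^2≡221, 152^4≡273, 152^8≡276, 152^16≡55, 152^32≡223, 152^64≡227 (mod 467).
152^117 = 152^(64+32+16+4+1) ≡ 95 (mod 467).
Check: 95² = 9025 ≡ 152 (mod 467). The two roots are 95 and 372.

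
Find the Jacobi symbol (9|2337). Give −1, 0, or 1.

Reciprocity: 9 ≡ 1 and 2337 ≡ 1 (mod 4), so (9/2337) = +(2337/9).
Reduce top mod 9: now compute (6/9).
Pull out 2: since 9 ≡ 1 (mod 8), (2/9) = +1.
Reciprocity: 3 ≡ 3 and 9 ≡ 1 (mod 4), so (3/9) = +(9/3).
Reduce top mod 3: now compute (0/3).
Top reduces to 0: gcd > 1, so the symbol is 0.

0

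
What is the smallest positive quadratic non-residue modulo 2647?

(2/2647) = +1, so 2 is a residue.
(3/2647) = −1, so 3 is the smallest positive non-residue mod 2647.

3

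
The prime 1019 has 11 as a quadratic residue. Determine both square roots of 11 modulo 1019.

Since 1019 ≡ 3 (mod 4), a square root of 11 is 11^((1019+1)/4) = 11^255 mod 1019.
Repeated squaring: 11^2≡121, 11^4≡375, 11^8≡3, 11^16≡9, 11^32≡81, 11^64≡447, 11^128≡85 (mod 1019).
11^255 = 11^(128+64+32+16+8+4+2+1) ≡ 101 (mod 1019).
Check: 101² = 10201 ≡ 11 (mod 1019). The two roots are 101 and 918.

101, 918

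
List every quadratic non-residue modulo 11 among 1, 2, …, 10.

Square k = 1,…,5 (k and 11−k give the same square):
1²=1, 2²=4, 3²=9, 4²≡5, 5²≡3 (mod 11).
The residues are {1, 3, 4, 5, 9}; the non-residues are the remaining 5 nonzero classes.

2 6 7 8 10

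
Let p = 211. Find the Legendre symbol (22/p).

Euler's criterion: (22/211) ≡ 22^105 (mod 211).
22^2 ≡ 62 (mod 211)
22^4 ≡ 46 (mod 211)
22^8 ≡ 6 (mod 211)
22^16 ≡ 36 (mod 211)
22^32 ≡ 30 (mod 211)
22^64 ≡ 56 (mod 211)
22^105 = 22^(64+32+8+1) ≡ 210 (mod 211).
Result is 210 ≡ −1, so (22/211) = −1.

-1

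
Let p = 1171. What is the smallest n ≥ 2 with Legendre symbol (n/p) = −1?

2

(2/1171) = −1, so 2 is the smallest positive non-residue mod 1171.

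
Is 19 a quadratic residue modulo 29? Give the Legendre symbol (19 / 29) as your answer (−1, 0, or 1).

Reciprocity: 19 ≡ 3 and 29 ≡ 1 (mod 4), so (19/29) = +(29/19).
Reduce top mod 19: now compute (10/19).
Pull out 2: since 19 ≡ 3 (mod 8), (2/19) = -1.
Reciprocity: 5 ≡ 1 and 19 ≡ 3 (mod 4), so (5/19) = +(19/5).
Reduce top mod 5: now compute (4/5).
Pull out 2^2: since 5 ≡ 5 (mod 8), (2/5) = -1, so (2/5)^2 = +1.
Reached (1/5) = 1. Collecting the sign flips along the way, the symbol is -1.

-1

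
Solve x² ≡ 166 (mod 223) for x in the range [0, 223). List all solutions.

Since 223 ≡ 3 (mod 4), a square root of 166 is 166^((223+1)/4) = 166^56 mod 223.
Repeated squaring: 166^2≡127, 166^4≡73, 166^8≡200, 166^16≡83, 166^32≡199 (mod 223).
166^56 = 166^(32+16+8) ≡ 101 (mod 223).
Check: 101² = 10201 ≡ 166 (mod 223). The two roots are 101 and 122.

101, 122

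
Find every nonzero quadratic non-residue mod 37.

2,5,6,8,13,14,15,17,18,19,20,22,23,24,29,31,32,35

Square k = 1,…,18 (k and 37−k give the same square):
1²=1, 2²=4, 3²=9, 4²=16, 5²=25, 6²=36, 7²≡12, 8²≡27, 9²≡7, 10²≡26, 11²≡10, 12²≡33, 13²≡21, 14²≡11, 15²≡3, 16²≡34, 17²≡30, 18²≡28 (mod 37).
The residues are {1, 3, 4, 7, 9, 10, 11, 12, 16, 21, 25, 26, 27, 28, 30, 33, 34, 36}; the non-residues are the remaining 18 nonzero classes.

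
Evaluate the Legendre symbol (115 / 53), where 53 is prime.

First reduce: 115 ≡ 9 (mod 53).
Reciprocity: 9 ≡ 1 and 53 ≡ 1 (mod 4), so (9/53) = +(53/9).
Reduce top mod 9: now compute (8/9).
Pull out 2^3: since 9 ≡ 1 (mod 8), (2/9) = +1, so (2/9)^3 = +1.
Reached (1/9) = 1. Collecting the sign flips along the way, the symbol is +1.

1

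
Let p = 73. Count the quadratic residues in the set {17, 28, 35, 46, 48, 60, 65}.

(17/73) = -1 → non-residue.
(28/73) = -1 → non-residue.
(35/73) = +1 → QR.
(46/73) = +1 → QR.
(48/73) = +1 → QR.
(60/73) = -1 → non-residue.
(65/73) = +1 → QR.
Total quadratic residues among the 7: 4.

4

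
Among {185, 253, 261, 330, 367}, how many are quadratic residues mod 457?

(185/457) = +1 → QR.
(253/457) = +1 → QR.
(261/457) = +1 → QR.
(330/457) = +1 → QR.
(367/457) = -1 → non-residue.
Total quadratic residues among the 5: 4.

4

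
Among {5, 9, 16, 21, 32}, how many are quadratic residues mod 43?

(5/43) = -1 → non-residue.
(9/43) = +1 → QR.
(16/43) = +1 → QR.
(21/43) = +1 → QR.
(32/43) = -1 → non-residue.
Total quadratic residues among the 5: 3.

3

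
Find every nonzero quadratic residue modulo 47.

Square k = 1,…,23 (k and 47−k give the same square):
1²=1, 2²=4, 3²=9, 4²=16, 5²=25, 6²=36, 7²≡2, 8²≡17, 9²≡34, 10²≡6, 11²≡27, 12²≡3, 13²≡28, 14²≡8, 15²≡37, 16²≡21, 17²≡7, 18²≡42, 19²≡32, 20²≡24, 21²≡18, 22²≡14, 23²≡12 (mod 47).
So the quadratic residues mod 47 are {1, 2, 3, 4, 6, 7, 8, 9, 12, 14, 16, 17, 18, 21, 24, 25, 27, 28, 32, 34, 36, 37, 42}.

1 2 3 4 6 7 8 9 12 14 16 17 18 21 24 25 27 28 32 34 36 37 42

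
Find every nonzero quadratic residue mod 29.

1 4 5 6 7 9 13 16 20 22 23 24 25 28

Square k = 1,…,14 (k and 29−k give the same square):
1²=1, 2²=4, 3²=9, 4²=16, 5²=25, 6²≡7, 7²≡20, 8²≡6, 9²≡23, 10²≡13, 11²≡5, 12²≡28, 13²≡24, 14²≡22 (mod 29).
So the quadratic residues mod 29 are {1, 4, 5, 6, 7, 9, 13, 16, 20, 22, 23, 24, 25, 28}.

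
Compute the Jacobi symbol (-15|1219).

1

First reduce: -15 ≡ 1204 (mod 1219).
Pull out 2^2: since 1219 ≡ 3 (mod 8), (2/1219) = -1, so (2/1219)^2 = +1.
Reciprocity: 301 ≡ 1 and 1219 ≡ 3 (mod 4), so (301/1219) = +(1219/301).
Reduce top mod 301: now compute (15/301).
Reciprocity: 15 ≡ 3 and 301 ≡ 1 (mod 4), so (15/301) = +(301/15).
Reduce top mod 15: now compute (1/15).
Reached (1/15) = 1. Collecting the sign flips along the way, the symbol is +1.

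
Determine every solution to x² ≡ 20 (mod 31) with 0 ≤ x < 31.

12, 19

Since 31 ≡ 3 (mod 4), a square root of 20 is 20^((31+1)/4) = 20^8 mod 31.
Repeated squaring: 20^2≡28, 20^4≡9, 20^8≡19 (mod 31).
20^8 = 20^(8) ≡ 19 (mod 31).
Check: 19² = 361 ≡ 20 (mod 31). The two roots are 12 and 19.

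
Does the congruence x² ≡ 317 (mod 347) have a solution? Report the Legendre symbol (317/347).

Reciprocity: 317 ≡ 1 and 347 ≡ 3 (mod 4), so (317/347) = +(347/317).
Reduce top mod 317: now compute (30/317).
Pull out 2: since 317 ≡ 5 (mod 8), (2/317) = -1.
Reciprocity: 15 ≡ 3 and 317 ≡ 1 (mod 4), so (15/317) = +(317/15).
Reduce top mod 15: now compute (2/15).
Pull out 2: since 15 ≡ 7 (mod 8), (2/15) = +1.
Reached (1/15) = 1. Collecting the sign flips along the way, the symbol is -1.

-1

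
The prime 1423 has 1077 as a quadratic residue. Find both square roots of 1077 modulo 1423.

50, 1373

Since 1423 ≡ 3 (mod 4), a square root of 1077 is 1077^((1423+1)/4) = 1077^356 mod 1423.
Repeated squaring: 1077^2≡184, 1077^4≡1127, 1077^8≡813, 1077^16≡697, 1077^32≡566, 1077^64≡181, 1077^128≡32, 1077^256≡1024 (mod 1423).
1077^356 = 1077^(256+64+32+4) ≡ 50 (mod 1423).
Check: 50² = 2500 ≡ 1077 (mod 1423). The two roots are 50 and 1373.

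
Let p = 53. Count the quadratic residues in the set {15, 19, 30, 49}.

2

(15/53) = +1 → QR.
(19/53) = -1 → non-residue.
(30/53) = -1 → non-residue.
(49/53) = +1 → QR.
Total quadratic residues among the 4: 2.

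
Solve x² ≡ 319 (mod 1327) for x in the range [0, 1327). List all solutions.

91, 1236

Since 1327 ≡ 3 (mod 4), a square root of 319 is 319^((1327+1)/4) = 319^332 mod 1327.
Repeated squaring: 319^2≡909, 319^4≡887, 319^8≡1185, 319^16≡259, 319^32≡731, 319^64≡907, 319^128≡1236, 319^256≡319 (mod 1327).
319^332 = 319^(256+64+8+4) ≡ 1236 (mod 1327).
Check: 1236² = 1527696 ≡ 319 (mod 1327). The two roots are 91 and 1236.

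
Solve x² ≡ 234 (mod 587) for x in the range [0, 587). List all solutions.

172, 415

Since 587 ≡ 3 (mod 4), a square root of 234 is 234^((587+1)/4) = 234^147 mod 587.
Repeated squaring: 234^2≡165, 234^4≡223, 234^8≡421, 234^16≡554, 234^32≡502, 234^64≡181, 234^128≡476 (mod 587).
234^147 = 234^(128+16+2+1) ≡ 172 (mod 587).
Check: 172² = 29584 ≡ 234 (mod 587). The two roots are 172 and 415.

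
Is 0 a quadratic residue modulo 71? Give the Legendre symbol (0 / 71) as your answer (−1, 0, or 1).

Top reduces to 0: gcd > 1, so the symbol is 0.

0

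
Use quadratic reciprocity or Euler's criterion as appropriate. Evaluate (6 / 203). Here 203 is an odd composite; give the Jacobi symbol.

Pull out 2: since 203 ≡ 3 (mod 8), (2/203) = -1.
Reciprocity: 3 ≡ 3 and 203 ≡ 3 (mod 4), so (3/203) = −(203/3).
Reduce top mod 3: now compute (2/3).
Pull out 2: since 3 ≡ 3 (mod 8), (2/3) = -1.
Reached (1/3) = 1. Collecting the sign flips along the way, the symbol is -1.

-1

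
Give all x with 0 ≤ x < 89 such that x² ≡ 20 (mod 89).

89 ≡ 1 (mod 4), so we find a root by search.
Trying successive values, 38² = 1444 ≡ 20 (mod 89). The other root is 89 − 38 = 51.

38, 51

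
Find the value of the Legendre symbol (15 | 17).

1

Reciprocity: 15 ≡ 3 and 17 ≡ 1 (mod 4), so (15/17) = +(17/15).
Reduce top mod 15: now compute (2/15).
Pull out 2: since 15 ≡ 7 (mod 8), (2/15) = +1.
Reached (1/15) = 1. Collecting the sign flips along the way, the symbol is +1.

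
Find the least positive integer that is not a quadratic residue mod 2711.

(2/2711) = +1, so 2 is a residue.
(3/2711) = +1, so 3 is a residue.
(4/2711) = +1, so 4 is a residue.
(5/2711) = +1, so 5 is a residue.
(6/2711) = +1, so 6 is a residue.
(7/2711) = −1, so 7 is the smallest positive non-residue mod 2711.

7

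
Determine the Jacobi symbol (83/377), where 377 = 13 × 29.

-1

Reciprocity: 83 ≡ 3 and 377 ≡ 1 (mod 4), so (83/377) = +(377/83).
Reduce top mod 83: now compute (45/83).
Reciprocity: 45 ≡ 1 and 83 ≡ 3 (mod 4), so (45/83) = +(83/45).
Reduce top mod 45: now compute (38/45).
Pull out 2: since 45 ≡ 5 (mod 8), (2/45) = -1.
Reciprocity: 19 ≡ 3 and 45 ≡ 1 (mod 4), so (19/45) = +(45/19).
Reduce top mod 19: now compute (7/19).
Reciprocity: 7 ≡ 3 and 19 ≡ 3 (mod 4), so (7/19) = −(19/7).
Reduce top mod 7: now compute (5/7).
Reciprocity: 5 ≡ 1 and 7 ≡ 3 (mod 4), so (5/7) = +(7/5).
Reduce top mod 5: now compute (2/5).
Pull out 2: since 5 ≡ 5 (mod 8), (2/5) = -1.
Reached (1/5) = 1. Collecting the sign flips along the way, the symbol is -1.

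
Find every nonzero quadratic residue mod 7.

Square k = 1,…,3 (k and 7−k give the same square):
1²=1, 2²=4, 3²≡2 (mod 7).
So the quadratic residues mod 7 are {1, 2, 4}.

1,2,4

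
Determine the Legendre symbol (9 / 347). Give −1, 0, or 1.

1

Reciprocity: 9 ≡ 1 and 347 ≡ 3 (mod 4), so (9/347) = +(347/9).
Reduce top mod 9: now compute (5/9).
Reciprocity: 5 ≡ 1 and 9 ≡ 1 (mod 4), so (5/9) = +(9/5).
Reduce top mod 5: now compute (4/5).
Pull out 2^2: since 5 ≡ 5 (mod 8), (2/5) = -1, so (2/5)^2 = +1.
Reached (1/5) = 1. Collecting the sign flips along the way, the symbol is +1.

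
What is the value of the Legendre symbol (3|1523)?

1

Reciprocity: 3 ≡ 3 and 1523 ≡ 3 (mod 4), so (3/1523) = −(1523/3).
Reduce top mod 3: now compute (2/3).
Pull out 2: since 3 ≡ 3 (mod 8), (2/3) = -1.
Reached (1/3) = 1. Collecting the sign flips along the way, the symbol is +1.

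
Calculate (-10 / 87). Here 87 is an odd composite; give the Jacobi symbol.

1

First reduce: -10 ≡ 77 (mod 87).
Reciprocity: 77 ≡ 1 and 87 ≡ 3 (mod 4), so (77/87) = +(87/77).
Reduce top mod 77: now compute (10/77).
Pull out 2: since 77 ≡ 5 (mod 8), (2/77) = -1.
Reciprocity: 5 ≡ 1 and 77 ≡ 1 (mod 4), so (5/77) = +(77/5).
Reduce top mod 5: now compute (2/5).
Pull out 2: since 5 ≡ 5 (mod 8), (2/5) = -1.
Reached (1/5) = 1. Collecting the sign flips along the way, the symbol is +1.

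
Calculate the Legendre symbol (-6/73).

1

First reduce: -6 ≡ 67 (mod 73).
Reciprocity: 67 ≡ 3 and 73 ≡ 1 (mod 4), so (67/73) = +(73/67).
Reduce top mod 67: now compute (6/67).
Pull out 2: since 67 ≡ 3 (mod 8), (2/67) = -1.
Reciprocity: 3 ≡ 3 and 67 ≡ 3 (mod 4), so (3/67) = −(67/3).
Reduce top mod 3: now compute (1/3).
Reached (1/3) = 1. Collecting the sign flips along the way, the symbol is +1.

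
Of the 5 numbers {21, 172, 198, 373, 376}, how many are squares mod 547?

1

(21/547) = +1 → QR.
(172/547) = -1 → non-residue.
(198/547) = -1 → non-residue.
(373/547) = -1 → non-residue.
(376/547) = -1 → non-residue.
Total quadratic residues among the 5: 1.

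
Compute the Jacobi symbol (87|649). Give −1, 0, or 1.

-1

Reciprocity: 87 ≡ 3 and 649 ≡ 1 (mod 4), so (87/649) = +(649/87).
Reduce top mod 87: now compute (40/87).
Pull out 2^3: since 87 ≡ 7 (mod 8), (2/87) = +1, so (2/87)^3 = +1.
Reciprocity: 5 ≡ 1 and 87 ≡ 3 (mod 4), so (5/87) = +(87/5).
Reduce top mod 5: now compute (2/5).
Pull out 2: since 5 ≡ 5 (mod 8), (2/5) = -1.
Reached (1/5) = 1. Collecting the sign flips along the way, the symbol is -1.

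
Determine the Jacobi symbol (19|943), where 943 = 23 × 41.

Reciprocity: 19 ≡ 3 and 943 ≡ 3 (mod 4), so (19/943) = −(943/19).
Reduce top mod 19: now compute (12/19).
Pull out 2^2: since 19 ≡ 3 (mod 8), (2/19) = -1, so (2/19)^2 = +1.
Reciprocity: 3 ≡ 3 and 19 ≡ 3 (mod 4), so (3/19) = −(19/3).
Reduce top mod 3: now compute (1/3).
Reached (1/3) = 1. Collecting the sign flips along the way, the symbol is +1.

1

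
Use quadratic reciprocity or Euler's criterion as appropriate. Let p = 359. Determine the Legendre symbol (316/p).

1

Pull out 2^2: since 359 ≡ 7 (mod 8), (2/359) = +1, so (2/359)^2 = +1.
Reciprocity: 79 ≡ 3 and 359 ≡ 3 (mod 4), so (79/359) = −(359/79).
Reduce top mod 79: now compute (43/79).
Reciprocity: 43 ≡ 3 and 79 ≡ 3 (mod 4), so (43/79) = −(79/43).
Reduce top mod 43: now compute (36/43).
Pull out 2^2: since 43 ≡ 3 (mod 8), (2/43) = -1, so (2/43)^2 = +1.
Reciprocity: 9 ≡ 1 and 43 ≡ 3 (mod 4), so (9/43) = +(43/9).
Reduce top mod 9: now compute (7/9).
Reciprocity: 7 ≡ 3 and 9 ≡ 1 (mod 4), so (7/9) = +(9/7).
Reduce top mod 7: now compute (2/7).
Pull out 2: since 7 ≡ 7 (mod 8), (2/7) = +1.
Reached (1/7) = 1. Collecting the sign flips along the way, the symbol is +1.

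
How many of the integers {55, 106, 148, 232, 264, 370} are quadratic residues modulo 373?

(55/373) = +1 → QR.
(106/373) = +1 → QR.
(148/373) = +1 → QR.
(232/373) = -1 → non-residue.
(264/373) = +1 → QR.
(370/373) = +1 → QR.
Total quadratic residues among the 6: 5.

5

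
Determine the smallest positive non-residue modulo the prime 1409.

(2/1409) = +1, so 2 is a residue.
(3/1409) = −1, so 3 is the smallest positive non-residue mod 1409.

3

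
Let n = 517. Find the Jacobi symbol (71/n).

Reciprocity: 71 ≡ 3 and 517 ≡ 1 (mod 4), so (71/517) = +(517/71).
Reduce top mod 71: now compute (20/71).
Pull out 2^2: since 71 ≡ 7 (mod 8), (2/71) = +1, so (2/71)^2 = +1.
Reciprocity: 5 ≡ 1 and 71 ≡ 3 (mod 4), so (5/71) = +(71/5).
Reduce top mod 5: now compute (1/5).
Reached (1/5) = 1. Collecting the sign flips along the way, the symbol is +1.

1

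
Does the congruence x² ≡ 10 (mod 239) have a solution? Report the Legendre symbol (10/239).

Euler's criterion: (10/239) ≡ 10^119 (mod 239).
10^2 ≡ 100 (mod 239)
10^4 ≡ 201 (mod 239)
10^8 ≡ 10 (mod 239)
10^16 ≡ 100 (mod 239)
10^32 ≡ 201 (mod 239)
10^64 ≡ 10 (mod 239)
10^119 = 10^(64+32+16+4+2+1) ≡ 1 (mod 239).
Result is 1, so (10/239) = 1.

1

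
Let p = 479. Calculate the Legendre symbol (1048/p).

Euler's criterion: (1048/479) ≡ 90^239 (mod 479).
90^2 ≡ 436 (mod 479)
90^4 ≡ 412 (mod 479)
90^8 ≡ 178 (mod 479)
90^16 ≡ 70 (mod 479)
90^32 ≡ 110 (mod 479)
90^64 ≡ 125 (mod 479)
90^128 ≡ 297 (mod 479)
90^239 = 90^(128+64+32+8+4+2+1) ≡ 1 (mod 479).
Result is 1, so (1048/479) = 1.

1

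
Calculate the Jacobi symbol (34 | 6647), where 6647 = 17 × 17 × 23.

0

Pull out 2: since 6647 ≡ 7 (mod 8), (2/6647) = +1.
Reciprocity: 17 ≡ 1 and 6647 ≡ 3 (mod 4), so (17/6647) = +(6647/17).
Reduce top mod 17: now compute (0/17).
Top reduces to 0: gcd > 1, so the symbol is 0.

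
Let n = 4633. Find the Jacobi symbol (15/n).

Reciprocity: 15 ≡ 3 and 4633 ≡ 1 (mod 4), so (15/4633) = +(4633/15).
Reduce top mod 15: now compute (13/15).
Reciprocity: 13 ≡ 1 and 15 ≡ 3 (mod 4), so (13/15) = +(15/13).
Reduce top mod 13: now compute (2/13).
Pull out 2: since 13 ≡ 5 (mod 8), (2/13) = -1.
Reached (1/13) = 1. Collecting the sign flips along the way, the symbol is -1.

-1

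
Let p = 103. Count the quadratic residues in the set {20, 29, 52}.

2

(20/103) = -1 → non-residue.
(29/103) = +1 → QR.
(52/103) = +1 → QR.
Total quadratic residues among the 3: 2.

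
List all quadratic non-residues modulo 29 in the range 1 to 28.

Square k = 1,…,14 (k and 29−k give the same square):
1²=1, 2²=4, 3²=9, 4²=16, 5²=25, 6²≡7, 7²≡20, 8²≡6, 9²≡23, 10²≡13, 11²≡5, 12²≡28, 13²≡24, 14²≡22 (mod 29).
The residues are {1, 4, 5, 6, 7, 9, 13, 16, 20, 22, 23, 24, 25, 28}; the non-residues are the remaining 14 nonzero classes.

2, 3, 8, 10, 11, 12, 14, 15, 17, 18, 19, 21, 26, 27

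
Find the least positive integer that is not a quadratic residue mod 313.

(2/313) = +1, so 2 is a residue.
(3/313) = +1, so 3 is a residue.
(4/313) = +1, so 4 is a residue.
(5/313) = −1, so 5 is the smallest positive non-residue mod 313.

5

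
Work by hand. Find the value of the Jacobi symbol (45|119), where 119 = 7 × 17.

Reciprocity: 45 ≡ 1 and 119 ≡ 3 (mod 4), so (45/119) = +(119/45).
Reduce top mod 45: now compute (29/45).
Reciprocity: 29 ≡ 1 and 45 ≡ 1 (mod 4), so (29/45) = +(45/29).
Reduce top mod 29: now compute (16/29).
Pull out 2^4: since 29 ≡ 5 (mod 8), (2/29) = -1, so (2/29)^4 = +1.
Reached (1/29) = 1. Collecting the sign flips along the way, the symbol is +1.

1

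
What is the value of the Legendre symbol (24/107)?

-1

Euler's criterion: (24/107) ≡ 24^53 (mod 107).
24^2 ≡ 41 (mod 107)
24^4 ≡ 76 (mod 107)
24^8 ≡ 105 (mod 107)
24^16 ≡ 4 (mod 107)
24^32 ≡ 16 (mod 107)
24^53 = 24^(32+16+4+1) ≡ 106 (mod 107).
Result is 106 ≡ −1, so (24/107) = −1.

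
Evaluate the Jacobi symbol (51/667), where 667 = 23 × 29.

Reciprocity: 51 ≡ 3 and 667 ≡ 3 (mod 4), so (51/667) = −(667/51).
Reduce top mod 51: now compute (4/51).
Pull out 2^2: since 51 ≡ 3 (mod 8), (2/51) = -1, so (2/51)^2 = +1.
Reached (1/51) = 1. Collecting the sign flips along the way, the symbol is -1.

-1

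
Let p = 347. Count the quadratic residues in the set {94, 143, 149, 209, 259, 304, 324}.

(94/347) = +1 → QR.
(143/347) = +1 → QR.
(149/347) = +1 → QR.
(209/347) = -1 → non-residue.
(259/347) = +1 → QR.
(304/347) = -1 → non-residue.
(324/347) = +1 → QR.
Total quadratic residues among the 7: 5.

5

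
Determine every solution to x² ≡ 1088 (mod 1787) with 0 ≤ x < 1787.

370, 1417

Since 1787 ≡ 3 (mod 4), a square root of 1088 is 1088^((1787+1)/4) = 1088^447 mod 1787.
Repeated squaring: 1088^2≡750, 1088^4≡1382, 1088^8≡1408, 1088^16≡681, 1088^32≡928, 1088^64≡1637, 1088^128≡1056, 1088^256≡48 (mod 1787).
1088^447 = 1088^(256+128+32+16+8+4+2+1) ≡ 370 (mod 1787).
Check: 370² = 136900 ≡ 1088 (mod 1787). The two roots are 370 and 1417.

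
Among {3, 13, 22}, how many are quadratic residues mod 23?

2

(3/23) = +1 → QR.
(13/23) = +1 → QR.
(22/23) = -1 → non-residue.
Total quadratic residues among the 3: 2.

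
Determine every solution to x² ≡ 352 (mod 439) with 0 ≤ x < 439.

Since 439 ≡ 3 (mod 4), a square root of 352 is 352^((439+1)/4) = 352^110 mod 439.
Repeated squaring: 352^2≡106, 352^4≡261, 352^8≡76, 352^16≡69, 352^32≡371, 352^64≡234 (mod 439).
352^110 = 352^(64+32+8+4+2) ≡ 319 (mod 439).
Check: 319² = 101761 ≡ 352 (mod 439). The two roots are 120 and 319.

120, 319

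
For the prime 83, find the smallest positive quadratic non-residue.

2

(2/83) = −1, so 2 is the smallest positive non-residue mod 83.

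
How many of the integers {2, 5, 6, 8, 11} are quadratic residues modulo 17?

(2/17) = +1 → QR.
(5/17) = -1 → non-residue.
(6/17) = -1 → non-residue.
(8/17) = +1 → QR.
(11/17) = -1 → non-residue.
Total quadratic residues among the 5: 2.

2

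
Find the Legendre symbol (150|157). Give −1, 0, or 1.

-1

Pull out 2: since 157 ≡ 5 (mod 8), (2/157) = -1.
Reciprocity: 75 ≡ 3 and 157 ≡ 1 (mod 4), so (75/157) = +(157/75).
Reduce top mod 75: now compute (7/75).
Reciprocity: 7 ≡ 3 and 75 ≡ 3 (mod 4), so (7/75) = −(75/7).
Reduce top mod 7: now compute (5/7).
Reciprocity: 5 ≡ 1 and 7 ≡ 3 (mod 4), so (5/7) = +(7/5).
Reduce top mod 5: now compute (2/5).
Pull out 2: since 5 ≡ 5 (mod 8), (2/5) = -1.
Reached (1/5) = 1. Collecting the sign flips along the way, the symbol is -1.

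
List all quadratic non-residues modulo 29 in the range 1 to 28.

2 3 8 10 11 12 14 15 17 18 19 21 26 27

Square k = 1,…,14 (k and 29−k give the same square):
1²=1, 2²=4, 3²=9, 4²=16, 5²=25, 6²≡7, 7²≡20, 8²≡6, 9²≡23, 10²≡13, 11²≡5, 12²≡28, 13²≡24, 14²≡22 (mod 29).
The residues are {1, 4, 5, 6, 7, 9, 13, 16, 20, 22, 23, 24, 25, 28}; the non-residues are the remaining 14 nonzero classes.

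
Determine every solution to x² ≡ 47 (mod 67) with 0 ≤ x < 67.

Since 67 ≡ 3 (mod 4), a square root of 47 is 47^((67+1)/4) = 47^17 mod 67.
Repeated squaring: 47^2≡65, 47^4≡4, 47^8≡16, 47^16≡55 (mod 67).
47^17 = 47^(16+1) ≡ 39 (mod 67).
Check: 39² = 1521 ≡ 47 (mod 67). The two roots are 28 and 39.

28, 39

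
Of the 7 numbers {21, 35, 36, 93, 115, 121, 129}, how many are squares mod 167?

(21/167) = +1 → QR.
(35/167) = -1 → non-residue.
(36/167) = +1 → QR.
(93/167) = +1 → QR.
(115/167) = +1 → QR.
(121/167) = +1 → QR.
(129/167) = -1 → non-residue.
Total quadratic residues among the 7: 5.

5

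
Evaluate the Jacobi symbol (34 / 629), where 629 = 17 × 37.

Pull out 2: since 629 ≡ 5 (mod 8), (2/629) = -1.
Reciprocity: 17 ≡ 1 and 629 ≡ 1 (mod 4), so (17/629) = +(629/17).
Reduce top mod 17: now compute (0/17).
Top reduces to 0: gcd > 1, so the symbol is 0.

0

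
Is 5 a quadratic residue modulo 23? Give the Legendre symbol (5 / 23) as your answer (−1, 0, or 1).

-1

Reciprocity: 5 ≡ 1 and 23 ≡ 3 (mod 4), so (5/23) = +(23/5).
Reduce top mod 5: now compute (3/5).
Reciprocity: 3 ≡ 3 and 5 ≡ 1 (mod 4), so (3/5) = +(5/3).
Reduce top mod 3: now compute (2/3).
Pull out 2: since 3 ≡ 3 (mod 8), (2/3) = -1.
Reached (1/3) = 1. Collecting the sign flips along the way, the symbol is -1.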